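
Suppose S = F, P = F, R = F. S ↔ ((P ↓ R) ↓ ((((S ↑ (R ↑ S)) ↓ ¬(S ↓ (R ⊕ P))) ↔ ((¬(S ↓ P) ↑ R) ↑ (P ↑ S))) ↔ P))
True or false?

T

P ↓ R = F ↓ F = T
R ↑ S = F ↑ F = T
S ↑ (R ↑ S) = F ↑ T = T
R ⊕ P = F ⊕ F = F
S ↓ (R ⊕ P) = F ↓ F = T
¬(S ↓ (R ⊕ P)) = ¬T = F
(S ↑ (R ↑ S)) ↓ ¬(S ↓ (R ⊕ P)) = T ↓ F = F
S ↓ P = F ↓ F = T
¬(S ↓ P) = ¬T = F
¬(S ↓ P) ↑ R = F ↑ F = T
P ↑ S = F ↑ F = T
(¬(S ↓ P) ↑ R) ↑ (P ↑ S) = T ↑ T = F
((S ↑ (R ↑ S)) ↓ ¬(S ↓ (R ⊕ P))) ↔ ((¬(S ↓ P) ↑ R) ↑ (P ↑ S)) = F ↔ F = T
(((S ↑ (R ↑ S)) ↓ ¬(S ↓ (R ⊕ P))) ↔ ((¬(S ↓ P) ↑ R) ↑ (P ↑ S))) ↔ P = T ↔ F = F
(P ↓ R) ↓ ((((S ↑ (R ↑ S)) ↓ ¬(S ↓ (R ⊕ P))) ↔ ((¬(S ↓ P) ↑ R) ↑ (P ↑ S))) ↔ P) = T ↓ F = F
S ↔ ((P ↓ R) ↓ ((((S ↑ (R ↑ S)) ↓ ¬(S ↓ (R ⊕ P))) ↔ ((¬(S ↓ P) ↑ R) ↑ (P ↑ S))) ↔ P)) = F ↔ F = T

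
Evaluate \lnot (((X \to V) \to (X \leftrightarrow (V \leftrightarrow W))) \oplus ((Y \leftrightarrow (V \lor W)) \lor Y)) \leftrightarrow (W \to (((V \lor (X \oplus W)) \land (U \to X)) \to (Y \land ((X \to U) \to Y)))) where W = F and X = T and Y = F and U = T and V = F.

Substituting W=F, X=T, Y=F, U=T, V=F:
X \to V = T \to F = F
V \leftrightarrow W = F \leftrightarrow F = T
X \leftrightarrow (V \leftrightarrow W) = T \leftrightarrow T = T
(X \to V) \to (X \leftrightarrow (V \leftrightarrow W)) = F \to T = T
V \lor W = F \lor F = F
Y \leftrightarrow (V \lor W) = F \leftrightarrow F = T
(Y \leftrightarrow (V \lor W)) \lor Y = T \lor F = T
((X \to V) \to (X \leftrightarrow (V \leftrightarrow W))) \oplus ((Y \leftrightarrow (V \lor W)) \lor Y) = T \oplus T = F
\lnot (((X \to V) \to (X \leftrightarrow (V \leftrightarrow W))) \oplus ((Y \leftrightarrow (V \lor W)) \lor Y)) = \lnot F = T
X \oplus W = T \oplus F = T
V \lor (X \oplus W) = F \lor T = T
U \to X = T \to T = T
(V \lor (X \oplus W)) \land (U \to X) = T \land T = T
X \to U = T \to T = T
(X \to U) \to Y = T \to F = F
Y \land ((X \to U) \to Y) = F \land F = F
((V \lor (X \oplus W)) \land (U \to X)) \to (Y \land ((X \to U) \to Y)) = T \to F = F
W \to (((V \lor (X \oplus W)) \land (U \to X)) \to (Y \land ((X \to U) \to Y))) = F \to F = T
\lnot (((X \to V) \to (X \leftrightarrow (V \leftrightarrow W))) \oplus ((Y \leftrightarrow (V \lor W)) \lor Y)) \leftrightarrow (W \to (((V \lor (X \oplus W)) \land (U \to X)) \to (Y \land ((X \to U) \to Y)))) = T \leftrightarrow T = T

T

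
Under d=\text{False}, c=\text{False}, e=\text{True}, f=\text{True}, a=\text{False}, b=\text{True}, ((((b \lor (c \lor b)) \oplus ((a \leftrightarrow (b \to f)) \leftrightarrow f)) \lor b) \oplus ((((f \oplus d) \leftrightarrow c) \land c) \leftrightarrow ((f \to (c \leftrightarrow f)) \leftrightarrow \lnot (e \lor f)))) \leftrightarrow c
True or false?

\text{False}

c \lor b = \text{False} \lor \text{True} = \text{True}
b \lor (c \lor b) = \text{True} \lor \text{True} = \text{True}
b \to f = \text{True} \to \text{True} = \text{True}
a \leftrightarrow (b \to f) = \text{False} \leftrightarrow \text{True} = \text{False}
(a \leftrightarrow (b \to f)) \leftrightarrow f = \text{False} \leftrightarrow \text{True} = \text{False}
(b \lor (c \lor b)) \oplus ((a \leftrightarrow (b \to f)) \leftrightarrow f) = \text{True} \oplus \text{False} = \text{True}
((b \lor (c \lor b)) \oplus ((a \leftrightarrow (b \to f)) \leftrightarrow f)) \lor b = \text{True} \lor \text{True} = \text{True}
f \oplus d = \text{True} \oplus \text{False} = \text{True}
(f \oplus d) \leftrightarrow c = \text{True} \leftrightarrow \text{False} = \text{False}
((f \oplus d) \leftrightarrow c) \land c = \text{False} \land \text{False} = \text{False}
c \leftrightarrow f = \text{False} \leftrightarrow \text{True} = \text{False}
f \to (c \leftrightarrow f) = \text{True} \to \text{False} = \text{False}
e \lor f = \text{True} \lor \text{True} = \text{True}
\lnot (e \lor f) = \lnot \text{True} = \text{False}
(f \to (c \leftrightarrow f)) \leftrightarrow \lnot (e \lor f) = \text{False} \leftrightarrow \text{False} = \text{True}
(((f \oplus d) \leftrightarrow c) \land c) \leftrightarrow ((f \to (c \leftrightarrow f)) \leftrightarrow \lnot (e \lor f)) = \text{False} \leftrightarrow \text{True} = \text{False}
(((b \lor (c \lor b)) \oplus ((a \leftrightarrow (b \to f)) \leftrightarrow f)) \lor b) \oplus ((((f \oplus d) \leftrightarrow c) \land c) \leftrightarrow ((f \to (c \leftrightarrow f)) \leftrightarrow \lnot (e \lor f))) = \text{True} \oplus \text{False} = \text{True}
((((b \lor (c \lor b)) \oplus ((a \leftrightarrow (b \to f)) \leftrightarrow f)) \lor b) \oplus ((((f \oplus d) \leftrightarrow c) \land c) \leftrightarrow ((f \to (c \leftrightarrow f)) \leftrightarrow \lnot (e \lor f)))) \leftrightarrow c = \text{True} \leftrightarrow \text{False} = \text{False}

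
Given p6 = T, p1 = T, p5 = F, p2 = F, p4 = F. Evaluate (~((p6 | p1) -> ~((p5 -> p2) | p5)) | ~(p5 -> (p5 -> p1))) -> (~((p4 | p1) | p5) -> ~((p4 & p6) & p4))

p6 | p1 = T | T = T
p5 -> p2 = F -> F = T
(p5 -> p2) | p5 = T | F = T
~((p5 -> p2) | p5) = ~T = F
(p6 | p1) -> ~((p5 -> p2) | p5) = T -> F = F
~((p6 | p1) -> ~((p5 -> p2) | p5)) = ~F = T
p5 -> p1 = F -> T = T
p5 -> (p5 -> p1) = F -> T = T
~(p5 -> (p5 -> p1)) = ~T = F
~((p6 | p1) -> ~((p5 -> p2) | p5)) | ~(p5 -> (p5 -> p1)) = T | F = T
p4 | p1 = F | T = T
(p4 | p1) | p5 = T | F = T
~((p4 | p1) | p5) = ~T = F
p4 & p6 = F & T = F
(p4 & p6) & p4 = F & F = F
~((p4 & p6) & p4) = ~F = T
~((p4 | p1) | p5) -> ~((p4 & p6) & p4) = F -> T = T
(~((p6 | p1) -> ~((p5 -> p2) | p5)) | ~(p5 -> (p5 -> p1))) -> (~((p4 | p1) | p5) -> ~((p4 & p6) & p4)) = T -> T = T

T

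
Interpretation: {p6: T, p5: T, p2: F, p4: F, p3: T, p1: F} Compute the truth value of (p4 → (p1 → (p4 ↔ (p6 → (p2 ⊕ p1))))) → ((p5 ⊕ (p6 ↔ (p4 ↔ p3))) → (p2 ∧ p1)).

F

p2 ⊕ p1 = F ⊕ F = F
p6 → (p2 ⊕ p1) = T → F = F
p4 ↔ (p6 → (p2 ⊕ p1)) = F ↔ F = T
p1 → (p4 ↔ (p6 → (p2 ⊕ p1))) = F → T = T
p4 → (p1 → (p4 ↔ (p6 → (p2 ⊕ p1)))) = F → T = T
p4 ↔ p3 = F ↔ T = F
p6 ↔ (p4 ↔ p3) = T ↔ F = F
p5 ⊕ (p6 ↔ (p4 ↔ p3)) = T ⊕ F = T
p2 ∧ p1 = F ∧ F = F
(p5 ⊕ (p6 ↔ (p4 ↔ p3))) → (p2 ∧ p1) = T → F = F
(p4 → (p1 → (p4 ↔ (p6 → (p2 ⊕ p1))))) → ((p5 ⊕ (p6 ↔ (p4 ↔ p3))) → (p2 ∧ p1)) = T → F = F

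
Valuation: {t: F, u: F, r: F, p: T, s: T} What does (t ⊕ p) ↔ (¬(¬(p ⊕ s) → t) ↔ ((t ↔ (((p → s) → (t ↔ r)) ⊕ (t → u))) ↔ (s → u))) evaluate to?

F

t ⊕ p = F ⊕ T = T
p ⊕ s = T ⊕ T = F
¬(p ⊕ s) = ¬F = T
¬(p ⊕ s) → t = T → F = F
¬(¬(p ⊕ s) → t) = ¬F = T
p → s = T → T = T
t ↔ r = F ↔ F = T
(p → s) → (t ↔ r) = T → T = T
t → u = F → F = T
((p → s) → (t ↔ r)) ⊕ (t → u) = T ⊕ T = F
t ↔ (((p → s) → (t ↔ r)) ⊕ (t → u)) = F ↔ F = T
s → u = T → F = F
(t ↔ (((p → s) → (t ↔ r)) ⊕ (t → u))) ↔ (s → u) = T ↔ F = F
¬(¬(p ⊕ s) → t) ↔ ((t ↔ (((p → s) → (t ↔ r)) ⊕ (t → u))) ↔ (s → u)) = T ↔ F = F
(t ⊕ p) ↔ (¬(¬(p ⊕ s) → t) ↔ ((t ↔ (((p → s) → (t ↔ r)) ⊕ (t → u))) ↔ (s → u))) = T ↔ F = F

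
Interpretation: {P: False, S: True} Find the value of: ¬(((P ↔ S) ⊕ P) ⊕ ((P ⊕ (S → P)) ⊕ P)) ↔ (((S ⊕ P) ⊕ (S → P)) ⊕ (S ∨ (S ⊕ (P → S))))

P ↔ S = False ↔ True = False
(P ↔ S) ⊕ P = False ⊕ False = False
S → P = True → False = False
P ⊕ (S → P) = False ⊕ False = False
(P ⊕ (S → P)) ⊕ P = False ⊕ False = False
((P ↔ S) ⊕ P) ⊕ ((P ⊕ (S → P)) ⊕ P) = False ⊕ False = False
¬(((P ↔ S) ⊕ P) ⊕ ((P ⊕ (S → P)) ⊕ P)) = ¬False = True
S ⊕ P = True ⊕ False = True
S → P = True → False = False
(S ⊕ P) ⊕ (S → P) = True ⊕ False = True
P → S = False → True = True
S ⊕ (P → S) = True ⊕ True = False
S ∨ (S ⊕ (P → S)) = True ∨ False = True
((S ⊕ P) ⊕ (S → P)) ⊕ (S ∨ (S ⊕ (P → S))) = True ⊕ True = False
¬(((P ↔ S) ⊕ P) ⊕ ((P ⊕ (S → P)) ⊕ P)) ↔ (((S ⊕ P) ⊕ (S → P)) ⊕ (S ∨ (S ⊕ (P → S)))) = True ↔ False = False

False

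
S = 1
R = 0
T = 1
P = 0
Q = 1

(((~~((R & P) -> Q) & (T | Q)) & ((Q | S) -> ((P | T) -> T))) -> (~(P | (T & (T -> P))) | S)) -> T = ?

1

Substituting S=1, R=0, T=1, P=0, Q=1:
R & P = 0 & 0 = 0
(R & P) -> Q = 0 -> 1 = 1
~((R & P) -> Q) = ~1 = 0
~~((R & P) -> Q) = ~0 = 1
T | Q = 1 | 1 = 1
~~((R & P) -> Q) & (T | Q) = 1 & 1 = 1
Q | S = 1 | 1 = 1
P | T = 0 | 1 = 1
(P | T) -> T = 1 -> 1 = 1
(Q | S) -> ((P | T) -> T) = 1 -> 1 = 1
(~~((R & P) -> Q) & (T | Q)) & ((Q | S) -> ((P | T) -> T)) = 1 & 1 = 1
T -> P = 1 -> 0 = 0
T & (T -> P) = 1 & 0 = 0
P | (T & (T -> P)) = 0 | 0 = 0
~(P | (T & (T -> P))) = ~0 = 1
~(P | (T & (T -> P))) | S = 1 | 1 = 1
((~~((R & P) -> Q) & (T | Q)) & ((Q | S) -> ((P | T) -> T))) -> (~(P | (T & (T -> P))) | S) = 1 -> 1 = 1
(((~~((R & P) -> Q) & (T | Q)) & ((Q | S) -> ((P | T) -> T))) -> (~(P | (T & (T -> P))) | S)) -> T = 1 -> 1 = 1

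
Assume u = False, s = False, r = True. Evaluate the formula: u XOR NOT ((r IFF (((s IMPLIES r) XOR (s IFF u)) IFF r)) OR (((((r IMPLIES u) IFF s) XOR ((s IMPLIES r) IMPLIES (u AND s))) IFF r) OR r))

s IMPLIES r = False IMPLIES True = True
s IFF u = False IFF False = True
(s IMPLIES r) XOR (s IFF u) = True XOR True = False
((s IMPLIES r) XOR (s IFF u)) IFF r = False IFF True = False
r IFF (((s IMPLIES r) XOR (s IFF u)) IFF r) = True IFF False = False
r IMPLIES u = True IMPLIES False = False
(r IMPLIES u) IFF s = False IFF False = True
s IMPLIES r = False IMPLIES True = True
u AND s = False AND False = False
(s IMPLIES r) IMPLIES (u AND s) = True IMPLIES False = False
((r IMPLIES u) IFF s) XOR ((s IMPLIES r) IMPLIES (u AND s)) = True XOR False = True
(((r IMPLIES u) IFF s) XOR ((s IMPLIES r) IMPLIES (u AND s))) IFF r = True IFF True = True
((((r IMPLIES u) IFF s) XOR ((s IMPLIES r) IMPLIES (u AND s))) IFF r) OR r = True OR True = True
(r IFF (((s IMPLIES r) XOR (s IFF u)) IFF r)) OR (((((r IMPLIES u) IFF s) XOR ((s IMPLIES r) IMPLIES (u AND s))) IFF r) OR r) = False OR True = True
NOT ((r IFF (((s IMPLIES r) XOR (s IFF u)) IFF r)) OR (((((r IMPLIES u) IFF s) XOR ((s IMPLIES r) IMPLIES (u AND s))) IFF r) OR r)) = NOT True = False
u XOR NOT ((r IFF (((s IMPLIES r) XOR (s IFF u)) IFF r)) OR (((((r IMPLIES u) IFF s) XOR ((s IMPLIES r) IMPLIES (u AND s))) IFF r) OR r)) = False XOR False = False

False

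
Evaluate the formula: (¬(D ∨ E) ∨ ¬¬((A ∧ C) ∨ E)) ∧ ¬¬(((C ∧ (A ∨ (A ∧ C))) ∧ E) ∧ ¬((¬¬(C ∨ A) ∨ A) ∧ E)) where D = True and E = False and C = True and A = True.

Substituting D=True, E=False, C=True, A=True:
D ∨ E = True ∨ False = True
¬(D ∨ E) = ¬True = False
A ∧ C = True ∧ True = True
(A ∧ C) ∨ E = True ∨ False = True
¬((A ∧ C) ∨ E) = ¬True = False
¬¬((A ∧ C) ∨ E) = ¬False = True
¬(D ∨ E) ∨ ¬¬((A ∧ C) ∨ E) = False ∨ True = True
A ∧ C = True ∧ True = True
A ∨ (A ∧ C) = True ∨ True = True
C ∧ (A ∨ (A ∧ C)) = True ∧ True = True
(C ∧ (A ∨ (A ∧ C))) ∧ E = True ∧ False = False
C ∨ A = True ∨ True = True
¬(C ∨ A) = ¬True = False
¬¬(C ∨ A) = ¬False = True
¬¬(C ∨ A) ∨ A = True ∨ True = True
(¬¬(C ∨ A) ∨ A) ∧ E = True ∧ False = False
¬((¬¬(C ∨ A) ∨ A) ∧ E) = ¬False = True
((C ∧ (A ∨ (A ∧ C))) ∧ E) ∧ ¬((¬¬(C ∨ A) ∨ A) ∧ E) = False ∧ True = False
¬(((C ∧ (A ∨ (A ∧ C))) ∧ E) ∧ ¬((¬¬(C ∨ A) ∨ A) ∧ E)) = ¬False = True
¬¬(((C ∧ (A ∨ (A ∧ C))) ∧ E) ∧ ¬((¬¬(C ∨ A) ∨ A) ∧ E)) = ¬True = False
(¬(D ∨ E) ∨ ¬¬((A ∧ C) ∨ E)) ∧ ¬¬(((C ∧ (A ∨ (A ∧ C))) ∧ E) ∧ ¬((¬¬(C ∨ A) ∨ A) ∧ E)) = True ∧ False = False

False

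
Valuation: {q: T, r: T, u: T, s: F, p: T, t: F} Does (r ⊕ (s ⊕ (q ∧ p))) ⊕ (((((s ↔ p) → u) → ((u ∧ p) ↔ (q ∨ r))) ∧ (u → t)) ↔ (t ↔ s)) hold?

F

Substituting q=T, r=T, u=T, s=F, p=T, t=F:
q ∧ p = T ∧ T = T
s ⊕ (q ∧ p) = F ⊕ T = T
r ⊕ (s ⊕ (q ∧ p)) = T ⊕ T = F
s ↔ p = F ↔ T = F
(s ↔ p) → u = F → T = T
u ∧ p = T ∧ T = T
q ∨ r = T ∨ T = T
(u ∧ p) ↔ (q ∨ r) = T ↔ T = T
((s ↔ p) → u) → ((u ∧ p) ↔ (q ∨ r)) = T → T = T
u → t = T → F = F
(((s ↔ p) → u) → ((u ∧ p) ↔ (q ∨ r))) ∧ (u → t) = T ∧ F = F
t ↔ s = F ↔ F = T
((((s ↔ p) → u) → ((u ∧ p) ↔ (q ∨ r))) ∧ (u → t)) ↔ (t ↔ s) = F ↔ T = F
(r ⊕ (s ⊕ (q ∧ p))) ⊕ (((((s ↔ p) → u) → ((u ∧ p) ↔ (q ∨ r))) ∧ (u → t)) ↔ (t ↔ s)) = F ⊕ F = F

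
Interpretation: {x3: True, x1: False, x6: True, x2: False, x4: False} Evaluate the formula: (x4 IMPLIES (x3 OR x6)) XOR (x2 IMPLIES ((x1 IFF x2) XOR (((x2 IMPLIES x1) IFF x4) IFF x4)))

False

x3 OR x6 = True OR True = True
x4 IMPLIES (x3 OR x6) = False IMPLIES True = True
x1 IFF x2 = False IFF False = True
x2 IMPLIES x1 = False IMPLIES False = True
(x2 IMPLIES x1) IFF x4 = True IFF False = False
((x2 IMPLIES x1) IFF x4) IFF x4 = False IFF False = True
(x1 IFF x2) XOR (((x2 IMPLIES x1) IFF x4) IFF x4) = True XOR True = False
x2 IMPLIES ((x1 IFF x2) XOR (((x2 IMPLIES x1) IFF x4) IFF x4)) = False IMPLIES False = True
(x4 IMPLIES (x3 OR x6)) XOR (x2 IMPLIES ((x1 IFF x2) XOR (((x2 IMPLIES x1) IFF x4) IFF x4))) = True XOR True = False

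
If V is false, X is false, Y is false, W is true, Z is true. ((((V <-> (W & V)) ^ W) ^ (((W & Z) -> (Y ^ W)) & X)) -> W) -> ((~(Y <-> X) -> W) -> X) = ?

W & V = True & False = False
V <-> (W & V) = False <-> False = True
(V <-> (W & V)) ^ W = True ^ True = False
W & Z = True & True = True
Y ^ W = False ^ True = True
(W & Z) -> (Y ^ W) = True -> True = True
((W & Z) -> (Y ^ W)) & X = True & False = False
((V <-> (W & V)) ^ W) ^ (((W & Z) -> (Y ^ W)) & X) = False ^ False = False
(((V <-> (W & V)) ^ W) ^ (((W & Z) -> (Y ^ W)) & X)) -> W = False -> True = True
Y <-> X = False <-> False = True
~(Y <-> X) = ~True = False
~(Y <-> X) -> W = False -> True = True
(~(Y <-> X) -> W) -> X = True -> False = False
((((V <-> (W & V)) ^ W) ^ (((W & Z) -> (Y ^ W)) & X)) -> W) -> ((~(Y <-> X) -> W) -> X) = True -> False = False

False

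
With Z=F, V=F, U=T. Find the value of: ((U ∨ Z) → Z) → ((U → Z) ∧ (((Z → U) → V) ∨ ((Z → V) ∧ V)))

T

Substituting Z=F, V=F, U=T:
U ∨ Z = T ∨ F = T
(U ∨ Z) → Z = T → F = F
U → Z = T → F = F
Z → U = F → T = T
(Z → U) → V = T → F = F
Z → V = F → F = T
(Z → V) ∧ V = T ∧ F = F
((Z → U) → V) ∨ ((Z → V) ∧ V) = F ∨ F = F
(U → Z) ∧ (((Z → U) → V) ∨ ((Z → V) ∧ V)) = F ∧ F = F
((U ∨ Z) → Z) → ((U → Z) ∧ (((Z → U) → V) ∨ ((Z → V) ∧ V))) = F → F = T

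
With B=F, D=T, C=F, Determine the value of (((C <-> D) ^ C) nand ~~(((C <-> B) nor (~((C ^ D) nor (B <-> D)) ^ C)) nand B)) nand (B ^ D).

C <-> D = F <-> T = F
(C <-> D) ^ C = F ^ F = F
C <-> B = F <-> F = T
C ^ D = F ^ T = T
B <-> D = F <-> T = F
(C ^ D) nor (B <-> D) = T nor F = F
~((C ^ D) nor (B <-> D)) = ~F = T
~((C ^ D) nor (B <-> D)) ^ C = T ^ F = T
(C <-> B) nor (~((C ^ D) nor (B <-> D)) ^ C) = T nor T = F
((C <-> B) nor (~((C ^ D) nor (B <-> D)) ^ C)) nand B = F nand F = T
~(((C <-> B) nor (~((C ^ D) nor (B <-> D)) ^ C)) nand B) = ~T = F
~~(((C <-> B) nor (~((C ^ D) nor (B <-> D)) ^ C)) nand B) = ~F = T
((C <-> D) ^ C) nand ~~(((C <-> B) nor (~((C ^ D) nor (B <-> D)) ^ C)) nand B) = F nand T = T
B ^ D = F ^ T = T
(((C <-> D) ^ C) nand ~~(((C <-> B) nor (~((C ^ D) nor (B <-> D)) ^ C)) nand B)) nand (B ^ D) = T nand T = F

F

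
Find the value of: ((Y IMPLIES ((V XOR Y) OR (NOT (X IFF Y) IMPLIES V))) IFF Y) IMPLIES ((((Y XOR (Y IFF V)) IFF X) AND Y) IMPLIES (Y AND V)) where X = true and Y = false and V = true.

V XOR Y = true XOR false = true
X IFF Y = true IFF false = false
NOT (X IFF Y) = NOT false = true
NOT (X IFF Y) IMPLIES V = true IMPLIES true = true
(V XOR Y) OR (NOT (X IFF Y) IMPLIES V) = true OR true = true
Y IMPLIES ((V XOR Y) OR (NOT (X IFF Y) IMPLIES V)) = false IMPLIES true = true
(Y IMPLIES ((V XOR Y) OR (NOT (X IFF Y) IMPLIES V))) IFF Y = true IFF false = false
Y IFF V = false IFF true = false
Y XOR (Y IFF V) = false XOR false = false
(Y XOR (Y IFF V)) IFF X = false IFF true = false
((Y XOR (Y IFF V)) IFF X) AND Y = false AND false = false
Y AND V = false AND true = false
(((Y XOR (Y IFF V)) IFF X) AND Y) IMPLIES (Y AND V) = false IMPLIES false = true
((Y IMPLIES ((V XOR Y) OR (NOT (X IFF Y) IMPLIES V))) IFF Y) IMPLIES ((((Y XOR (Y IFF V)) IFF X) AND Y) IMPLIES (Y AND V)) = false IMPLIES true = true

true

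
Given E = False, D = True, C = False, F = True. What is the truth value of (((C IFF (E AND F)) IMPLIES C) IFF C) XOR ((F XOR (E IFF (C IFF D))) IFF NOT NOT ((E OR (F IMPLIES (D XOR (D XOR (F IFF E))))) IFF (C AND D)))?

True

E AND F = False AND True = False
C IFF (E AND F) = False IFF False = True
(C IFF (E AND F)) IMPLIES C = True IMPLIES False = False
((C IFF (E AND F)) IMPLIES C) IFF C = False IFF False = True
C IFF D = False IFF True = False
E IFF (C IFF D) = False IFF False = True
F XOR (E IFF (C IFF D)) = True XOR True = False
F IFF E = True IFF False = False
D XOR (F IFF E) = True XOR False = True
D XOR (D XOR (F IFF E)) = True XOR True = False
F IMPLIES (D XOR (D XOR (F IFF E))) = True IMPLIES False = False
E OR (F IMPLIES (D XOR (D XOR (F IFF E)))) = False OR False = False
C AND D = False AND True = False
(E OR (F IMPLIES (D XOR (D XOR (F IFF E))))) IFF (C AND D) = False IFF False = True
NOT ((E OR (F IMPLIES (D XOR (D XOR (F IFF E))))) IFF (C AND D)) = NOT True = False
NOT NOT ((E OR (F IMPLIES (D XOR (D XOR (F IFF E))))) IFF (C AND D)) = NOT False = True
(F XOR (E IFF (C IFF D))) IFF NOT NOT ((E OR (F IMPLIES (D XOR (D XOR (F IFF E))))) IFF (C AND D)) = False IFF True = False
(((C IFF (E AND F)) IMPLIES C) IFF C) XOR ((F XOR (E IFF (C IFF D))) IFF NOT NOT ((E OR (F IMPLIES (D XOR (D XOR (F IFF E))))) IFF (C AND D))) = True XOR False = True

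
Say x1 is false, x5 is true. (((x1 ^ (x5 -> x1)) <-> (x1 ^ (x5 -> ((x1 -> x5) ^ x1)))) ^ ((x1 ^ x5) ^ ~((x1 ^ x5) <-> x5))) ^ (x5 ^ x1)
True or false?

x5 -> x1 = T -> F = F
x1 ^ (x5 -> x1) = F ^ F = F
x1 -> x5 = F -> T = T
(x1 -> x5) ^ x1 = T ^ F = T
x5 -> ((x1 -> x5) ^ x1) = T -> T = T
x1 ^ (x5 -> ((x1 -> x5) ^ x1)) = F ^ T = T
(x1 ^ (x5 -> x1)) <-> (x1 ^ (x5 -> ((x1 -> x5) ^ x1))) = F <-> T = F
x1 ^ x5 = F ^ T = T
x1 ^ x5 = F ^ T = T
(x1 ^ x5) <-> x5 = T <-> T = T
~((x1 ^ x5) <-> x5) = ~T = F
(x1 ^ x5) ^ ~((x1 ^ x5) <-> x5) = T ^ F = T
((x1 ^ (x5 -> x1)) <-> (x1 ^ (x5 -> ((x1 -> x5) ^ x1)))) ^ ((x1 ^ x5) ^ ~((x1 ^ x5) <-> x5)) = F ^ T = T
x5 ^ x1 = T ^ F = T
(((x1 ^ (x5 -> x1)) <-> (x1 ^ (x5 -> ((x1 -> x5) ^ x1)))) ^ ((x1 ^ x5) ^ ~((x1 ^ x5) <-> x5))) ^ (x5 ^ x1) = T ^ T = F

F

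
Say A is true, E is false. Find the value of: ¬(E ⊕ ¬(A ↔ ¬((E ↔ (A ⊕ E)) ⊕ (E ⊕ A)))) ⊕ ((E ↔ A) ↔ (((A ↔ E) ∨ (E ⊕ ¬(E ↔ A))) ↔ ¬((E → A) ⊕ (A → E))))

Substituting A=T, E=F:
A ⊕ E = T ⊕ F = T
E ↔ (A ⊕ E) = F ↔ T = F
E ⊕ A = F ⊕ T = T
(E ↔ (A ⊕ E)) ⊕ (E ⊕ A) = F ⊕ T = T
¬((E ↔ (A ⊕ E)) ⊕ (E ⊕ A)) = ¬T = F
A ↔ ¬((E ↔ (A ⊕ E)) ⊕ (E ⊕ A)) = T ↔ F = F
¬(A ↔ ¬((E ↔ (A ⊕ E)) ⊕ (E ⊕ A))) = ¬F = T
E ⊕ ¬(A ↔ ¬((E ↔ (A ⊕ E)) ⊕ (E ⊕ A))) = F ⊕ T = T
¬(E ⊕ ¬(A ↔ ¬((E ↔ (A ⊕ E)) ⊕ (E ⊕ A)))) = ¬T = F
E ↔ A = F ↔ T = F
A ↔ E = T ↔ F = F
E ↔ A = F ↔ T = F
¬(E ↔ A) = ¬F = T
E ⊕ ¬(E ↔ A) = F ⊕ T = T
(A ↔ E) ∨ (E ⊕ ¬(E ↔ A)) = F ∨ T = T
E → A = F → T = T
A → E = T → F = F
(E → A) ⊕ (A → E) = T ⊕ F = T
¬((E → A) ⊕ (A → E)) = ¬T = F
((A ↔ E) ∨ (E ⊕ ¬(E ↔ A))) ↔ ¬((E → A) ⊕ (A → E)) = T ↔ F = F
(E ↔ A) ↔ (((A ↔ E) ∨ (E ⊕ ¬(E ↔ A))) ↔ ¬((E → A) ⊕ (A → E))) = F ↔ F = T
¬(E ⊕ ¬(A ↔ ¬((E ↔ (A ⊕ E)) ⊕ (E ⊕ A)))) ⊕ ((E ↔ A) ↔ (((A ↔ E) ∨ (E ⊕ ¬(E ↔ A))) ↔ ¬((E → A) ⊕ (A → E)))) = F ⊕ T = T

T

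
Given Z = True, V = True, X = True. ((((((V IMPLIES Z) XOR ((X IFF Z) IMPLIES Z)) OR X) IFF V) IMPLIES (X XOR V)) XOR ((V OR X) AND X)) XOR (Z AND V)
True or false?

False

Substituting Z=True, V=True, X=True:
V IMPLIES Z = True IMPLIES True = True
X IFF Z = True IFF True = True
(X IFF Z) IMPLIES Z = True IMPLIES True = True
(V IMPLIES Z) XOR ((X IFF Z) IMPLIES Z) = True XOR True = False
((V IMPLIES Z) XOR ((X IFF Z) IMPLIES Z)) OR X = False OR True = True
(((V IMPLIES Z) XOR ((X IFF Z) IMPLIES Z)) OR X) IFF V = True IFF True = True
X XOR V = True XOR True = False
((((V IMPLIES Z) XOR ((X IFF Z) IMPLIES Z)) OR X) IFF V) IMPLIES (X XOR V) = True IMPLIES False = False
V OR X = True OR True = True
(V OR X) AND X = True AND True = True
(((((V IMPLIES Z) XOR ((X IFF Z) IMPLIES Z)) OR X) IFF V) IMPLIES (X XOR V)) XOR ((V OR X) AND X) = False XOR True = True
Z AND V = True AND True = True
((((((V IMPLIES Z) XOR ((X IFF Z) IMPLIES Z)) OR X) IFF V) IMPLIES (X XOR V)) XOR ((V OR X) AND X)) XOR (Z AND V) = True XOR True = False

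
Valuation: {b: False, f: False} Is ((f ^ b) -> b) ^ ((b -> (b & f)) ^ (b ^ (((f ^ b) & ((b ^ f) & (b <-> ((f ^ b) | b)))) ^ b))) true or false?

False

f ^ b = False ^ False = False
(f ^ b) -> b = False -> False = True
b & f = False & False = False
b -> (b & f) = False -> False = True
f ^ b = False ^ False = False
b ^ f = False ^ False = False
f ^ b = False ^ False = False
(f ^ b) | b = False | False = False
b <-> ((f ^ b) | b) = False <-> False = True
(b ^ f) & (b <-> ((f ^ b) | b)) = False & True = False
(f ^ b) & ((b ^ f) & (b <-> ((f ^ b) | b))) = False & False = False
((f ^ b) & ((b ^ f) & (b <-> ((f ^ b) | b)))) ^ b = False ^ False = False
b ^ (((f ^ b) & ((b ^ f) & (b <-> ((f ^ b) | b)))) ^ b) = False ^ False = False
(b -> (b & f)) ^ (b ^ (((f ^ b) & ((b ^ f) & (b <-> ((f ^ b) | b)))) ^ b)) = True ^ False = True
((f ^ b) -> b) ^ ((b -> (b & f)) ^ (b ^ (((f ^ b) & ((b ^ f) & (b <-> ((f ^ b) | b)))) ^ b))) = True ^ True = False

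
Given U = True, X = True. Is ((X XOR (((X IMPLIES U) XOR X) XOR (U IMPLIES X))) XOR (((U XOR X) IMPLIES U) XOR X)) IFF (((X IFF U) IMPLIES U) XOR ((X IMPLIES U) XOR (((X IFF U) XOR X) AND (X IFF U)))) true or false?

True

Substituting U=True, X=True:
X IMPLIES U = True IMPLIES True = True
(X IMPLIES U) XOR X = True XOR True = False
U IMPLIES X = True IMPLIES True = True
((X IMPLIES U) XOR X) XOR (U IMPLIES X) = False XOR True = True
X XOR (((X IMPLIES U) XOR X) XOR (U IMPLIES X)) = True XOR True = False
U XOR X = True XOR True = False
(U XOR X) IMPLIES U = False IMPLIES True = True
((U XOR X) IMPLIES U) XOR X = True XOR True = False
(X XOR (((X IMPLIES U) XOR X) XOR (U IMPLIES X))) XOR (((U XOR X) IMPLIES U) XOR X) = False XOR False = False
X IFF U = True IFF True = True
(X IFF U) IMPLIES U = True IMPLIES True = True
X IMPLIES U = True IMPLIES True = True
X IFF U = True IFF True = True
(X IFF U) XOR X = True XOR True = False
X IFF U = True IFF True = True
((X IFF U) XOR X) AND (X IFF U) = False AND True = False
(X IMPLIES U) XOR (((X IFF U) XOR X) AND (X IFF U)) = True XOR False = True
((X IFF U) IMPLIES U) XOR ((X IMPLIES U) XOR (((X IFF U) XOR X) AND (X IFF U))) = True XOR True = False
((X XOR (((X IMPLIES U) XOR X) XOR (U IMPLIES X))) XOR (((U XOR X) IMPLIES U) XOR X)) IFF (((X IFF U) IMPLIES U) XOR ((X IMPLIES U) XOR (((X IFF U) XOR X) AND (X IFF U)))) = False IFF False = True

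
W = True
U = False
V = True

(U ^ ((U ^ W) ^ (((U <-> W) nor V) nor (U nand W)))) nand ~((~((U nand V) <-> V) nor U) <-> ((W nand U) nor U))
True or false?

False

U ^ W = False ^ True = True
U <-> W = False <-> True = False
(U <-> W) nor V = False nor True = False
U nand W = False nand True = True
((U <-> W) nor V) nor (U nand W) = False nor True = False
(U ^ W) ^ (((U <-> W) nor V) nor (U nand W)) = True ^ False = True
U ^ ((U ^ W) ^ (((U <-> W) nor V) nor (U nand W))) = False ^ True = True
U nand V = False nand True = True
(U nand V) <-> V = True <-> True = True
~((U nand V) <-> V) = ~True = False
~((U nand V) <-> V) nor U = False nor False = True
W nand U = True nand False = True
(W nand U) nor U = True nor False = False
(~((U nand V) <-> V) nor U) <-> ((W nand U) nor U) = True <-> False = False
~((~((U nand V) <-> V) nor U) <-> ((W nand U) nor U)) = ~False = True
(U ^ ((U ^ W) ^ (((U <-> W) nor V) nor (U nand W)))) nand ~((~((U nand V) <-> V) nor U) <-> ((W nand U) nor U)) = True nand True = False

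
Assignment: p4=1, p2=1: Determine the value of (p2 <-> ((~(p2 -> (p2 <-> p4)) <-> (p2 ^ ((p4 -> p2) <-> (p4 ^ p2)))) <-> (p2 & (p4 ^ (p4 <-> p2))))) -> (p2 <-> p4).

Substituting p4=1, p2=1:
p2 <-> p4 = 1 <-> 1 = 1
p2 -> (p2 <-> p4) = 1 -> 1 = 1
~(p2 -> (p2 <-> p4)) = ~1 = 0
p4 -> p2 = 1 -> 1 = 1
p4 ^ p2 = 1 ^ 1 = 0
(p4 -> p2) <-> (p4 ^ p2) = 1 <-> 0 = 0
p2 ^ ((p4 -> p2) <-> (p4 ^ p2)) = 1 ^ 0 = 1
~(p2 -> (p2 <-> p4)) <-> (p2 ^ ((p4 -> p2) <-> (p4 ^ p2))) = 0 <-> 1 = 0
p4 <-> p2 = 1 <-> 1 = 1
p4 ^ (p4 <-> p2) = 1 ^ 1 = 0
p2 & (p4 ^ (p4 <-> p2)) = 1 & 0 = 0
(~(p2 -> (p2 <-> p4)) <-> (p2 ^ ((p4 -> p2) <-> (p4 ^ p2)))) <-> (p2 & (p4 ^ (p4 <-> p2))) = 0 <-> 0 = 1
p2 <-> ((~(p2 -> (p2 <-> p4)) <-> (p2 ^ ((p4 -> p2) <-> (p4 ^ p2)))) <-> (p2 & (p4 ^ (p4 <-> p2)))) = 1 <-> 1 = 1
p2 <-> p4 = 1 <-> 1 = 1
(p2 <-> ((~(p2 -> (p2 <-> p4)) <-> (p2 ^ ((p4 -> p2) <-> (p4 ^ p2)))) <-> (p2 & (p4 ^ (p4 <-> p2))))) -> (p2 <-> p4) = 1 -> 1 = 1

1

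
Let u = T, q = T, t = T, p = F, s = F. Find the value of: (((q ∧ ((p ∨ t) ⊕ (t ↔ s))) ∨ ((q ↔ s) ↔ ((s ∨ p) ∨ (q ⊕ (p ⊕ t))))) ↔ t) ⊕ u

F

p ∨ t = F ∨ T = T
t ↔ s = T ↔ F = F
(p ∨ t) ⊕ (t ↔ s) = T ⊕ F = T
q ∧ ((p ∨ t) ⊕ (t ↔ s)) = T ∧ T = T
q ↔ s = T ↔ F = F
s ∨ p = F ∨ F = F
p ⊕ t = F ⊕ T = T
q ⊕ (p ⊕ t) = T ⊕ T = F
(s ∨ p) ∨ (q ⊕ (p ⊕ t)) = F ∨ F = F
(q ↔ s) ↔ ((s ∨ p) ∨ (q ⊕ (p ⊕ t))) = F ↔ F = T
(q ∧ ((p ∨ t) ⊕ (t ↔ s))) ∨ ((q ↔ s) ↔ ((s ∨ p) ∨ (q ⊕ (p ⊕ t)))) = T ∨ T = T
((q ∧ ((p ∨ t) ⊕ (t ↔ s))) ∨ ((q ↔ s) ↔ ((s ∨ p) ∨ (q ⊕ (p ⊕ t))))) ↔ t = T ↔ T = T
(((q ∧ ((p ∨ t) ⊕ (t ↔ s))) ∨ ((q ↔ s) ↔ ((s ∨ p) ∨ (q ⊕ (p ⊕ t))))) ↔ t) ⊕ u = T ⊕ T = F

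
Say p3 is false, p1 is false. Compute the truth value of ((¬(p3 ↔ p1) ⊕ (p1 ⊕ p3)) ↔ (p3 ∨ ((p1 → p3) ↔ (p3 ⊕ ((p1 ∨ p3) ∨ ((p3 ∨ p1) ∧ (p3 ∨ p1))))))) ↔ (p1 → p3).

T

p3 ↔ p1 = F ↔ F = T
¬(p3 ↔ p1) = ¬T = F
p1 ⊕ p3 = F ⊕ F = F
¬(p3 ↔ p1) ⊕ (p1 ⊕ p3) = F ⊕ F = F
p1 → p3 = F → F = T
p1 ∨ p3 = F ∨ F = F
p3 ∨ p1 = F ∨ F = F
p3 ∨ p1 = F ∨ F = F
(p3 ∨ p1) ∧ (p3 ∨ p1) = F ∧ F = F
(p1 ∨ p3) ∨ ((p3 ∨ p1) ∧ (p3 ∨ p1)) = F ∨ F = F
p3 ⊕ ((p1 ∨ p3) ∨ ((p3 ∨ p1) ∧ (p3 ∨ p1))) = F ⊕ F = F
(p1 → p3) ↔ (p3 ⊕ ((p1 ∨ p3) ∨ ((p3 ∨ p1) ∧ (p3 ∨ p1)))) = T ↔ F = F
p3 ∨ ((p1 → p3) ↔ (p3 ⊕ ((p1 ∨ p3) ∨ ((p3 ∨ p1) ∧ (p3 ∨ p1))))) = F ∨ F = F
(¬(p3 ↔ p1) ⊕ (p1 ⊕ p3)) ↔ (p3 ∨ ((p1 → p3) ↔ (p3 ⊕ ((p1 ∨ p3) ∨ ((p3 ∨ p1) ∧ (p3 ∨ p1)))))) = F ↔ F = T
p1 → p3 = F → F = T
((¬(p3 ↔ p1) ⊕ (p1 ⊕ p3)) ↔ (p3 ∨ ((p1 → p3) ↔ (p3 ⊕ ((p1 ∨ p3) ∨ ((p3 ∨ p1) ∧ (p3 ∨ p1))))))) ↔ (p1 → p3) = T ↔ T = T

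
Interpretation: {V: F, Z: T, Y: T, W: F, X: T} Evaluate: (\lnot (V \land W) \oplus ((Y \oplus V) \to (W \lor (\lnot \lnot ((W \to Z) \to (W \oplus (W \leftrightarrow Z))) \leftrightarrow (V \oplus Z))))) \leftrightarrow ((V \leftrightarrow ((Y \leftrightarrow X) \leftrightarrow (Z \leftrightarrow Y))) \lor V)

F

V \land W = F \land F = F
\lnot (V \land W) = \lnot F = T
Y \oplus V = T \oplus F = T
W \to Z = F \to T = T
W \leftrightarrow Z = F \leftrightarrow T = F
W \oplus (W \leftrightarrow Z) = F \oplus F = F
(W \to Z) \to (W \oplus (W \leftrightarrow Z)) = T \to F = F
\lnot ((W \to Z) \to (W \oplus (W \leftrightarrow Z))) = \lnot F = T
\lnot \lnot ((W \to Z) \to (W \oplus (W \leftrightarrow Z))) = \lnot T = F
V \oplus Z = F \oplus T = T
\lnot \lnot ((W \to Z) \to (W \oplus (W \leftrightarrow Z))) \leftrightarrow (V \oplus Z) = F \leftrightarrow T = F
W \lor (\lnot \lnot ((W \to Z) \to (W \oplus (W \leftrightarrow Z))) \leftrightarrow (V \oplus Z)) = F \lor F = F
(Y \oplus V) \to (W \lor (\lnot \lnot ((W \to Z) \to (W \oplus (W \leftrightarrow Z))) \leftrightarrow (V \oplus Z))) = T \to F = F
\lnot (V \land W) \oplus ((Y \oplus V) \to (W \lor (\lnot \lnot ((W \to Z) \to (W \oplus (W \leftrightarrow Z))) \leftrightarrow (V \oplus Z)))) = T \oplus F = T
Y \leftrightarrow X = T \leftrightarrow T = T
Z \leftrightarrow Y = T \leftrightarrow T = T
(Y \leftrightarrow X) \leftrightarrow (Z \leftrightarrow Y) = T \leftrightarrow T = T
V \leftrightarrow ((Y \leftrightarrow X) \leftrightarrow (Z \leftrightarrow Y)) = F \leftrightarrow T = F
(V \leftrightarrow ((Y \leftrightarrow X) \leftrightarrow (Z \leftrightarrow Y))) \lor V = F \lor F = F
(\lnot (V \land W) \oplus ((Y \oplus V) \to (W \lor (\lnot \lnot ((W \to Z) \to (W \oplus (W \leftrightarrow Z))) \leftrightarrow (V \oplus Z))))) \leftrightarrow ((V \leftrightarrow ((Y \leftrightarrow X) \leftrightarrow (Z \leftrightarrow Y))) \lor V) = T \leftrightarrow F = F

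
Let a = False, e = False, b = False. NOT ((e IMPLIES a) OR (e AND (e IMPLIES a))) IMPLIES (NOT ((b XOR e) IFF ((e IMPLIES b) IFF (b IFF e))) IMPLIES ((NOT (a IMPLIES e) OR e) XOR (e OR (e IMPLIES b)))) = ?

Substituting a=False, e=False, b=False:
e IMPLIES a = False IMPLIES False = True
e IMPLIES a = False IMPLIES False = True
e AND (e IMPLIES a) = False AND True = False
(e IMPLIES a) OR (e AND (e IMPLIES a)) = True OR False = True
NOT ((e IMPLIES a) OR (e AND (e IMPLIES a))) = NOT True = False
b XOR e = False XOR False = False
e IMPLIES b = False IMPLIES False = True
b IFF e = False IFF False = True
(e IMPLIES b) IFF (b IFF e) = True IFF True = True
(b XOR e) IFF ((e IMPLIES b) IFF (b IFF e)) = False IFF True = False
NOT ((b XOR e) IFF ((e IMPLIES b) IFF (b IFF e))) = NOT False = True
a IMPLIES e = False IMPLIES False = True
NOT (a IMPLIES e) = NOT True = False
NOT (a IMPLIES e) OR e = False OR False = False
e IMPLIES b = False IMPLIES False = True
e OR (e IMPLIES b) = False OR True = True
(NOT (a IMPLIES e) OR e) XOR (e OR (e IMPLIES b)) = False XOR True = True
NOT ((b XOR e) IFF ((e IMPLIES b) IFF (b IFF e))) IMPLIES ((NOT (a IMPLIES e) OR e) XOR (e OR (e IMPLIES b))) = True IMPLIES True = True
NOT ((e IMPLIES a) OR (e AND (e IMPLIES a))) IMPLIES (NOT ((b XOR e) IFF ((e IMPLIES b) IFF (b IFF e))) IMPLIES ((NOT (a IMPLIES e) OR e) XOR (e OR (e IMPLIES b)))) = False IMPLIES True = True

True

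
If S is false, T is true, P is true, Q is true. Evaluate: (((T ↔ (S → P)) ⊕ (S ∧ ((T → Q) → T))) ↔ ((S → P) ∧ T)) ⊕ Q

False

Substituting S=False, T=True, P=True, Q=True:
S → P = False → True = True
T ↔ (S → P) = True ↔ True = True
T → Q = True → True = True
(T → Q) → T = True → True = True
S ∧ ((T → Q) → T) = False ∧ True = False
(T ↔ (S → P)) ⊕ (S ∧ ((T → Q) → T)) = True ⊕ False = True
S → P = False → True = True
(S → P) ∧ T = True ∧ True = True
((T ↔ (S → P)) ⊕ (S ∧ ((T → Q) → T))) ↔ ((S → P) ∧ T) = True ↔ True = True
(((T ↔ (S → P)) ⊕ (S ∧ ((T → Q) → T))) ↔ ((S → P) ∧ T)) ⊕ Q = True ⊕ True = False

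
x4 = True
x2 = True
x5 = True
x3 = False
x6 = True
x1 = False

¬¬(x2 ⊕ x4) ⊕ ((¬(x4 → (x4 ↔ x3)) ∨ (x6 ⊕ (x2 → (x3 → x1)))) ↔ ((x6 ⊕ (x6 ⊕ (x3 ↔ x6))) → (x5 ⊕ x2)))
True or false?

True

x2 ⊕ x4 = True ⊕ True = False
¬(x2 ⊕ x4) = ¬False = True
¬¬(x2 ⊕ x4) = ¬True = False
x4 ↔ x3 = True ↔ False = False
x4 → (x4 ↔ x3) = True → False = False
¬(x4 → (x4 ↔ x3)) = ¬False = True
x3 → x1 = False → False = True
x2 → (x3 → x1) = True → True = True
x6 ⊕ (x2 → (x3 → x1)) = True ⊕ True = False
¬(x4 → (x4 ↔ x3)) ∨ (x6 ⊕ (x2 → (x3 → x1))) = True ∨ False = True
x3 ↔ x6 = False ↔ True = False
x6 ⊕ (x3 ↔ x6) = True ⊕ False = True
x6 ⊕ (x6 ⊕ (x3 ↔ x6)) = True ⊕ True = False
x5 ⊕ x2 = True ⊕ True = False
(x6 ⊕ (x6 ⊕ (x3 ↔ x6))) → (x5 ⊕ x2) = False → False = True
(¬(x4 → (x4 ↔ x3)) ∨ (x6 ⊕ (x2 → (x3 → x1)))) ↔ ((x6 ⊕ (x6 ⊕ (x3 ↔ x6))) → (x5 ⊕ x2)) = True ↔ True = True
¬¬(x2 ⊕ x4) ⊕ ((¬(x4 → (x4 ↔ x3)) ∨ (x6 ⊕ (x2 → (x3 → x1)))) ↔ ((x6 ⊕ (x6 ⊕ (x3 ↔ x6))) → (x5 ⊕ x2))) = False ⊕ True = True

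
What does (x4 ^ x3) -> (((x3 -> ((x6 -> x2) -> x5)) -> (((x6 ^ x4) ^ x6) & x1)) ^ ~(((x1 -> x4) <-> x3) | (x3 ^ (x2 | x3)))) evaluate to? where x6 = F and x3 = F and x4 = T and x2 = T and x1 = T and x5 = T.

T

x4 ^ x3 = T ^ F = T
x6 -> x2 = F -> T = T
(x6 -> x2) -> x5 = T -> T = T
x3 -> ((x6 -> x2) -> x5) = F -> T = T
x6 ^ x4 = F ^ T = T
(x6 ^ x4) ^ x6 = T ^ F = T
((x6 ^ x4) ^ x6) & x1 = T & T = T
(x3 -> ((x6 -> x2) -> x5)) -> (((x6 ^ x4) ^ x6) & x1) = T -> T = T
x1 -> x4 = T -> T = T
(x1 -> x4) <-> x3 = T <-> F = F
x2 | x3 = T | F = T
x3 ^ (x2 | x3) = F ^ T = T
((x1 -> x4) <-> x3) | (x3 ^ (x2 | x3)) = F | T = T
~(((x1 -> x4) <-> x3) | (x3 ^ (x2 | x3))) = ~T = F
((x3 -> ((x6 -> x2) -> x5)) -> (((x6 ^ x4) ^ x6) & x1)) ^ ~(((x1 -> x4) <-> x3) | (x3 ^ (x2 | x3))) = T ^ F = T
(x4 ^ x3) -> (((x3 -> ((x6 -> x2) -> x5)) -> (((x6 ^ x4) ^ x6) & x1)) ^ ~(((x1 -> x4) <-> x3) | (x3 ^ (x2 | x3)))) = T -> T = T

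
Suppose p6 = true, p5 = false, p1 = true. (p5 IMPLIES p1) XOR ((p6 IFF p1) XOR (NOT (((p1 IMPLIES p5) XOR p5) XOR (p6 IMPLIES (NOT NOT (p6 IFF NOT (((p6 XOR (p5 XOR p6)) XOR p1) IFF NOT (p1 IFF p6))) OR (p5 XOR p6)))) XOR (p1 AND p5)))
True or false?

Substituting p6=true, p5=false, p1=true:
p5 IMPLIES p1 = false IMPLIES true = true
p6 IFF p1 = true IFF true = true
p1 IMPLIES p5 = true IMPLIES false = false
(p1 IMPLIES p5) XOR p5 = false XOR false = false
p5 XOR p6 = false XOR true = true
p6 XOR (p5 XOR p6) = true XOR true = false
(p6 XOR (p5 XOR p6)) XOR p1 = false XOR true = true
p1 IFF p6 = true IFF true = true
NOT (p1 IFF p6) = NOT true = false
((p6 XOR (p5 XOR p6)) XOR p1) IFF NOT (p1 IFF p6) = true IFF false = false
NOT (((p6 XOR (p5 XOR p6)) XOR p1) IFF NOT (p1 IFF p6)) = NOT false = true
p6 IFF NOT (((p6 XOR (p5 XOR p6)) XOR p1) IFF NOT (p1 IFF p6)) = true IFF true = true
NOT (p6 IFF NOT (((p6 XOR (p5 XOR p6)) XOR p1) IFF NOT (p1 IFF p6))) = NOT true = false
NOT NOT (p6 IFF NOT (((p6 XOR (p5 XOR p6)) XOR p1) IFF NOT (p1 IFF p6))) = NOT false = true
p5 XOR p6 = false XOR true = true
NOT NOT (p6 IFF NOT (((p6 XOR (p5 XOR p6)) XOR p1) IFF NOT (p1 IFF p6))) OR (p5 XOR p6) = true OR true = true
p6 IMPLIES (NOT NOT (p6 IFF NOT (((p6 XOR (p5 XOR p6)) XOR p1) IFF NOT (p1 IFF p6))) OR (p5 XOR p6)) = true IMPLIES true = true
((p1 IMPLIES p5) XOR p5) XOR (p6 IMPLIES (NOT NOT (p6 IFF NOT (((p6 XOR (p5 XOR p6)) XOR p1) IFF NOT (p1 IFF p6))) OR (p5 XOR p6))) = false XOR true = true
NOT (((p1 IMPLIES p5) XOR p5) XOR (p6 IMPLIES (NOT NOT (p6 IFF NOT (((p6 XOR (p5 XOR p6)) XOR p1) IFF NOT (p1 IFF p6))) OR (p5 XOR p6)))) = NOT true = false
p1 AND p5 = true AND false = false
NOT (((p1 IMPLIES p5) XOR p5) XOR (p6 IMPLIES (NOT NOT (p6 IFF NOT (((p6 XOR (p5 XOR p6)) XOR p1) IFF NOT (p1 IFF p6))) OR (p5 XOR p6)))) XOR (p1 AND p5) = false XOR false = false
(p6 IFF p1) XOR (NOT (((p1 IMPLIES p5) XOR p5) XOR (p6 IMPLIES (NOT NOT (p6 IFF NOT (((p6 XOR (p5 XOR p6)) XOR p1) IFF NOT (p1 IFF p6))) OR (p5 XOR p6)))) XOR (p1 AND p5)) = true XOR false = true
(p5 IMPLIES p1) XOR ((p6 IFF p1) XOR (NOT (((p1 IMPLIES p5) XOR p5) XOR (p6 IMPLIES (NOT NOT (p6 IFF NOT (((p6 XOR (p5 XOR p6)) XOR p1) IFF NOT (p1 IFF p6))) OR (p5 XOR p6)))) XOR (p1 AND p5))) = true XOR true = false

false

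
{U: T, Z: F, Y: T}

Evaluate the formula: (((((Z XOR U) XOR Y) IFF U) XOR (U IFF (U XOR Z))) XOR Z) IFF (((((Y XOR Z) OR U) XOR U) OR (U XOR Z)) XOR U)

Z XOR U = F XOR T = T
(Z XOR U) XOR Y = T XOR T = F
((Z XOR U) XOR Y) IFF U = F IFF T = F
U XOR Z = T XOR F = T
U IFF (U XOR Z) = T IFF T = T
(((Z XOR U) XOR Y) IFF U) XOR (U IFF (U XOR Z)) = F XOR T = T
((((Z XOR U) XOR Y) IFF U) XOR (U IFF (U XOR Z))) XOR Z = T XOR F = T
Y XOR Z = T XOR F = T
(Y XOR Z) OR U = T OR T = T
((Y XOR Z) OR U) XOR U = T XOR T = F
U XOR Z = T XOR F = T
(((Y XOR Z) OR U) XOR U) OR (U XOR Z) = F OR T = T
((((Y XOR Z) OR U) XOR U) OR (U XOR Z)) XOR U = T XOR T = F
(((((Z XOR U) XOR Y) IFF U) XOR (U IFF (U XOR Z))) XOR Z) IFF (((((Y XOR Z) OR U) XOR U) OR (U XOR Z)) XOR U) = T IFF F = F

F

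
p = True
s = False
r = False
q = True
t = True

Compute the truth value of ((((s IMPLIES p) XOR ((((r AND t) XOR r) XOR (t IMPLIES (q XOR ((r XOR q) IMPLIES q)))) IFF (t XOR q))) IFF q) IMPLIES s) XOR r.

s IMPLIES p = False IMPLIES True = True
r AND t = False AND True = False
(r AND t) XOR r = False XOR False = False
r XOR q = False XOR True = True
(r XOR q) IMPLIES q = True IMPLIES True = True
q XOR ((r XOR q) IMPLIES q) = True XOR True = False
t IMPLIES (q XOR ((r XOR q) IMPLIES q)) = True IMPLIES False = False
((r AND t) XOR r) XOR (t IMPLIES (q XOR ((r XOR q) IMPLIES q))) = False XOR False = False
t XOR q = True XOR True = False
(((r AND t) XOR r) XOR (t IMPLIES (q XOR ((r XOR q) IMPLIES q)))) IFF (t XOR q) = False IFF False = True
(s IMPLIES p) XOR ((((r AND t) XOR r) XOR (t IMPLIES (q XOR ((r XOR q) IMPLIES q)))) IFF (t XOR q)) = True XOR True = False
((s IMPLIES p) XOR ((((r AND t) XOR r) XOR (t IMPLIES (q XOR ((r XOR q) IMPLIES q)))) IFF (t XOR q))) IFF q = False IFF True = False
(((s IMPLIES p) XOR ((((r AND t) XOR r) XOR (t IMPLIES (q XOR ((r XOR q) IMPLIES q)))) IFF (t XOR q))) IFF q) IMPLIES s = False IMPLIES False = True
((((s IMPLIES p) XOR ((((r AND t) XOR r) XOR (t IMPLIES (q XOR ((r XOR q) IMPLIES q)))) IFF (t XOR q))) IFF q) IMPLIES s) XOR r = True XOR False = True

True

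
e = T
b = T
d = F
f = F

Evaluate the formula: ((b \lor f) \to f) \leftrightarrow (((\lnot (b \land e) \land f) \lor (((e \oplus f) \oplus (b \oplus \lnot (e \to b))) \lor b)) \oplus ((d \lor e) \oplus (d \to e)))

Substituting e=T, b=T, d=F, f=F:
b \lor f = T \lor F = T
(b \lor f) \to f = T \to F = F
b \land e = T \land T = T
\lnot (b \land e) = \lnot T = F
\lnot (b \land e) \land f = F \land F = F
e \oplus f = T \oplus F = T
e \to b = T \to T = T
\lnot (e \to b) = \lnot T = F
b \oplus \lnot (e \to b) = T \oplus F = T
(e \oplus f) \oplus (b \oplus \lnot (e \to b)) = T \oplus T = F
((e \oplus f) \oplus (b \oplus \lnot (e \to b))) \lor b = F \lor T = T
(\lnot (b \land e) \land f) \lor (((e \oplus f) \oplus (b \oplus \lnot (e \to b))) \lor b) = F \lor T = T
d \lor e = F \lor T = T
d \to e = F \to T = T
(d \lor e) \oplus (d \to e) = T \oplus T = F
((\lnot (b \land e) \land f) \lor (((e \oplus f) \oplus (b \oplus \lnot (e \to b))) \lor b)) \oplus ((d \lor e) \oplus (d \to e)) = T \oplus F = T
((b \lor f) \to f) \leftrightarrow (((\lnot (b \land e) \land f) \lor (((e \oplus f) \oplus (b \oplus \lnot (e \to b))) \lor b)) \oplus ((d \lor e) \oplus (d \to e))) = F \leftrightarrow T = F

F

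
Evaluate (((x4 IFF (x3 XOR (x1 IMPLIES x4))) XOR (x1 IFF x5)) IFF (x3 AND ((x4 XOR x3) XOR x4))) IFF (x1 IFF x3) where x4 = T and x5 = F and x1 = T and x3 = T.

x1 IMPLIES x4 = T IMPLIES T = T
x3 XOR (x1 IMPLIES x4) = T XOR T = F
x4 IFF (x3 XOR (x1 IMPLIES x4)) = T IFF F = F
x1 IFF x5 = T IFF F = F
(x4 IFF (x3 XOR (x1 IMPLIES x4))) XOR (x1 IFF x5) = F XOR F = F
x4 XOR x3 = T XOR T = F
(x4 XOR x3) XOR x4 = F XOR T = T
x3 AND ((x4 XOR x3) XOR x4) = T AND T = T
((x4 IFF (x3 XOR (x1 IMPLIES x4))) XOR (x1 IFF x5)) IFF (x3 AND ((x4 XOR x3) XOR x4)) = F IFF T = F
x1 IFF x3 = T IFF T = T
(((x4 IFF (x3 XOR (x1 IMPLIES x4))) XOR (x1 IFF x5)) IFF (x3 AND ((x4 XOR x3) XOR x4))) IFF (x1 IFF x3) = F IFF T = F

F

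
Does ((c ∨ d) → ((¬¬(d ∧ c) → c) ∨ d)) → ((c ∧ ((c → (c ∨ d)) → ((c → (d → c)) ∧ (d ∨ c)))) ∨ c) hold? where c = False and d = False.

c ∨ d = False ∨ False = False
d ∧ c = False ∧ False = False
¬(d ∧ c) = ¬False = True
¬¬(d ∧ c) = ¬True = False
¬¬(d ∧ c) → c = False → False = True
(¬¬(d ∧ c) → c) ∨ d = True ∨ False = True
(c ∨ d) → ((¬¬(d ∧ c) → c) ∨ d) = False → True = True
c ∨ d = False ∨ False = False
c → (c ∨ d) = False → False = True
d → c = False → False = True
c → (d → c) = False → True = True
d ∨ c = False ∨ False = False
(c → (d → c)) ∧ (d ∨ c) = True ∧ False = False
(c → (c ∨ d)) → ((c → (d → c)) ∧ (d ∨ c)) = True → False = False
c ∧ ((c → (c ∨ d)) → ((c → (d → c)) ∧ (d ∨ c))) = False ∧ False = False
(c ∧ ((c → (c ∨ d)) → ((c → (d → c)) ∧ (d ∨ c)))) ∨ c = False ∨ False = False
((c ∨ d) → ((¬¬(d ∧ c) → c) ∨ d)) → ((c ∧ ((c → (c ∨ d)) → ((c → (d → c)) ∧ (d ∨ c)))) ∨ c) = True → False = False

False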